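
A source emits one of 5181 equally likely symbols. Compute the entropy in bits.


H = log2(n) = log2(5181) = 12.339

12.339 bits


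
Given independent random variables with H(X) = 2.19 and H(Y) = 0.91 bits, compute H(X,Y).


For independent variables, H(X,Y) = H(X) + H(Y) = 2.19 + 0.91 = 3.1

3.1 bits


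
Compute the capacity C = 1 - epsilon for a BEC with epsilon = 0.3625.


C = 1 - epsilon = 1 - 0.3625 = 0.6375

0.6375 bits


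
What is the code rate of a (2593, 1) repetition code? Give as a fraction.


Rate = k/n = 1/2593

1/2593


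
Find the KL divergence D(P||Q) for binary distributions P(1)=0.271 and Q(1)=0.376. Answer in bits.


KL = p*log2(p/q) + (1-p)*log2((1-p)/(1-q)) = 0.271*log2(0.271/0.376) + 0.729*log2(0.729/0.624) = 0.0355

0.0355 bits


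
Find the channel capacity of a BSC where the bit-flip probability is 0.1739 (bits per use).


H(p) = -p*log2(p) - (1-p)*log2(1-p) = -0.1739*log2(0.1739) - 0.8261*log2(0.8261) = 0.438866 + 0.227683 = 0.6665. C = 1 - H(p) = 1 - 0.6665 = 0.3335

0.3335 bits


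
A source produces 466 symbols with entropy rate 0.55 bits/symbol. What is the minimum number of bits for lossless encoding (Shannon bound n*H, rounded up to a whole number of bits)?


Minimum bits >= n * H = 466 * 0.55 = 256.3, rounded up to a whole number of bits = 257

257 bits


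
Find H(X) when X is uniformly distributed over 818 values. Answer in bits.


H = log2(n) = log2(818) = 9.676

9.676 bits


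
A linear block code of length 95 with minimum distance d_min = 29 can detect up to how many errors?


Detection capability = d_min - 1 = 29 - 1 = 28

28 errors


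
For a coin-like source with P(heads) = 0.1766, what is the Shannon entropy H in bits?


H = -p*log2(p) - (1-p)*log2(1-p). -0.1766*log2(0.1766) = 0.441755; -0.8234*log2(0.8234) = 0.230828. H = 0.441755 + 0.230828 = 0.6726

0.6726 bits


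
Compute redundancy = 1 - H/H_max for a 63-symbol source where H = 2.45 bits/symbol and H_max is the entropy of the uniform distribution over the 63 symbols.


H_max = log2(K) = log2(63) = 5.9773 bits/symbol. Redundancy = 1 - H/H_max = 1 - 2.45/5.9773 = 1 - 0.4099 = 0.5901

0.5901


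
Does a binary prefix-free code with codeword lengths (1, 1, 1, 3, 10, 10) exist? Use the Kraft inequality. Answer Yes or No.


Kraft sum = sum(2^(-l_i)) = 1.627, need <= 1. Result: violated (a binary prefix-free code with these lengths cannot exist)

No


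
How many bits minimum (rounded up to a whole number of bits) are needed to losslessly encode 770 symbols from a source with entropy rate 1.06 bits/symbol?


Minimum bits >= n * H = 770 * 1.06 = 816.2, rounded up to a whole number of bits = 817

817 bits


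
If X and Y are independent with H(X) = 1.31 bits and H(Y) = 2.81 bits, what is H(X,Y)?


For independent variables, H(X,Y) = H(X) + H(Y) = 1.31 + 2.81 = 4.12

4.12 bits


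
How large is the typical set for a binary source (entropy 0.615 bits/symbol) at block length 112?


log2|A_typical| = nH = 112 * 0.615 = 68.88, so |A_typical| ~ 2^68.88 = 5.432e+20

5.432e+20


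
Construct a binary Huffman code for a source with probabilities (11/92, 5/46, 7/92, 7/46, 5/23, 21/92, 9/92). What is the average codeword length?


Huffman construction (repeatedly merge the two least-probable nodes; each merge adds 1 bit to every symbol beneath it): 7/92 + 9/92 = 4/23; 5/46 + 11/92 = 21/92; 7/46 + 4/23 = 15/46; 5/23 + 21/92 = 41/92; 21/92 + 15/46 = 51/92; 41/92 + 51/92 = 1. Resulting codeword lengths (in the order the probabilities were given): (3, 3, 4, 3, 2, 2, 4). L_avg = sum(p_i * l_i) = 11/92*3 + 5/46*3 + 7/92*4 + 7/46*3 + 5/23*2 + 21/92*2 + 9/92*4 = 251/92 = 2.7283

2.7283 bits


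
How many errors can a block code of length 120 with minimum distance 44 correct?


Correction capability = floor((d-1)/2) = floor((44-1)/2) = 21

21 errors


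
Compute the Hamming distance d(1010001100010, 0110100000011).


Count differing positions: ^ ^ . . ^ . ^ ^ . . . . ^ = 6 differences

6


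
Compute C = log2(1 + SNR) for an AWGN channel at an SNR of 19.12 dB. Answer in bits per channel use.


SNR_linear = 10^(19.12/10) = 81.6582; C = log2(1 + SNR_linear) = log2(1 + 81.6582) = 6.3691

6.3691 bits/channel use


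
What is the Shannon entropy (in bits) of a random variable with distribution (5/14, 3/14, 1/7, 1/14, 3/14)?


H = -sum(p_i * log2(p_i)). Terms: -(5/14)*log2(5/14) = 0.530510; -(3/14)*log2(3/14) = 0.476227; -(1/7)*log2(1/7) = 0.401051; -(1/14)*log2(1/14) = 0.271954; -(3/14)*log2(3/14) = 0.476227. H = 0.530510 + 0.476227 + 0.401051 + 0.271954 + 0.476227 = 2.156

2.156 bits


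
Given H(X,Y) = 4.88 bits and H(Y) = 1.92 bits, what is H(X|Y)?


H(X|Y) = H(X,Y) - H(Y) = 4.88 - 1.92 = 2.96

2.96 bits


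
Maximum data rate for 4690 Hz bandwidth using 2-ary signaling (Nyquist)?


Rate = 2 * B * log2(M) = 2 * 4690 * 1.0 = 9380.0

9380.0 bps


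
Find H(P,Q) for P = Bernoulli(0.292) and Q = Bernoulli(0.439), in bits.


H(P,Q) = -p*log2(q) - (1-p)*log2(1-q). -0.292*log2(0.439) = 0.346810; -0.708*log2(0.561) = 0.590421. H(P,Q) = 0.346810 + 0.590421 = 0.9372

0.9372 bits


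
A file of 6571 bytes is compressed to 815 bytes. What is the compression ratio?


Ratio = original / compressed = 6571 / 815 = 8.0626

8.0626


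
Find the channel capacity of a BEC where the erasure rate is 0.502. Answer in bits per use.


C = 1 - epsilon = 1 - 0.502 = 0.498

0.498 bits


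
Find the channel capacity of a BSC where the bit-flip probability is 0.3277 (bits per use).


H(p) = -p*log2(p) - (1-p)*log2(1-p) = -0.3277*log2(0.3277) - 0.6723*log2(0.6723) = 0.527450 + 0.385109 = 0.9126. C = 1 - H(p) = 1 - 0.9126 = 0.0874

0.0874 bits


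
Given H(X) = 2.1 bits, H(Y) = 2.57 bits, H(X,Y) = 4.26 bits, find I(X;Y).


I(X;Y) = H(X) + H(Y) - H(X,Y) = 2.1 + 2.57 - 4.26 = 0.41

0.41 bits


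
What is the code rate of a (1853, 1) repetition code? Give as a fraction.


Rate = k/n = 1/1853

1/1853


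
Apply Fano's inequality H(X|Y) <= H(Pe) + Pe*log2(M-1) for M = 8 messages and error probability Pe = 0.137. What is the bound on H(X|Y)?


H(Pe) = -Pe*log2(Pe) - (1-Pe)*log2(1-Pe) = -0.137*log2(0.137) - 0.863*log2(0.863) = 0.392882 + 0.183446 = 0.5763. Pe*log2(M-1) = 0.137*log2(7) = 0.384608. Bound = H(Pe) + Pe*log2(M-1) = 0.392882 + 0.183446 + 0.384608 = 0.9609

0.9609 bits


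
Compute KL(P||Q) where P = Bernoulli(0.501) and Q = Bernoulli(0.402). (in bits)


KL = p*log2(p/q) + (1-p)*log2((1-p)/(1-q)) = 0.501*log2(0.501/0.402) + 0.499*log2(0.499/0.598) = 0.0288

0.0288 bits


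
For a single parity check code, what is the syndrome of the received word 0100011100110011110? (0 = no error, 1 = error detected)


Syndrome = XOR of all bits = 0 XOR 1 XOR 0 XOR 0 XOR 0 XOR 1 XOR 1 XOR 1 XOR 0 XOR 0 XOR 1 XOR 1 XOR 0 XOR 0 XOR 1 XOR 1 XOR 1 XOR 1 XOR 0 = 0

0


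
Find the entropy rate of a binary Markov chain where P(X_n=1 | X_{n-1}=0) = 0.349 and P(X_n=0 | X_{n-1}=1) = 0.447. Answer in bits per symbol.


Stationary distribution: pi_0 = p10/(p01+p10) = 0.5616, pi_1 = 0.4384. Entropy rate H' = pi_0*H(p01) + pi_1*H(p10) = 0.5616*0.9332 + 0.4384*0.9919 = 0.9589

0.9589 bits/symbol


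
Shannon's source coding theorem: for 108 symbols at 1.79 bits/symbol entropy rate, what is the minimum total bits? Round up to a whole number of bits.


Minimum bits >= n * H = 108 * 1.79 = 193.32, rounded up to a whole number of bits = 194

194 bits


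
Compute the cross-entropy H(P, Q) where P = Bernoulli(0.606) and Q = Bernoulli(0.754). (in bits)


H(P,Q) = -p*log2(q) - (1-p)*log2(1-q). -0.606*log2(0.754) = 0.246862; -0.394*log2(0.246) = 0.797168. H(P,Q) = 0.246862 + 0.797168 = 1.044

1.044 bits


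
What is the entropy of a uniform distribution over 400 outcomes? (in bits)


H = log2(n) = log2(400) = 8.6439

8.6439 bits


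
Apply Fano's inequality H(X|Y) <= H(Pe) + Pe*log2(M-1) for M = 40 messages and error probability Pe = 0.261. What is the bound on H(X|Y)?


H(Pe) = -Pe*log2(Pe) - (1-Pe)*log2(1-Pe) = -0.261*log2(0.261) - 0.739*log2(0.739) = 0.505786 + 0.322465 = 0.8283. Pe*log2(M-1) = 0.261*log2(39) = 1.379490. Bound = H(Pe) + Pe*log2(M-1) = 0.505786 + 0.322465 + 1.379490 = 2.2077

2.2077 bits


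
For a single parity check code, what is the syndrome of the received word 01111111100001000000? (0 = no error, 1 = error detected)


Syndrome = XOR of all bits = 0 XOR 1 XOR 1 XOR 1 XOR 1 XOR 1 XOR 1 XOR 1 XOR 1 XOR 0 XOR 0 XOR 0 XOR 0 XOR 1 XOR 0 XOR 0 XOR 0 XOR 0 XOR 0 XOR 0 = 1

1


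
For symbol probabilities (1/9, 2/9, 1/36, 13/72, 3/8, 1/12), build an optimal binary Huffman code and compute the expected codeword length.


Huffman construction (repeatedly merge the two least-probable nodes; each merge adds 1 bit to every symbol beneath it): 1/36 + 1/12 = 1/9; 1/9 + 1/9 = 2/9; 13/72 + 2/9 = 29/72; 2/9 + 3/8 = 43/72; 29/72 + 43/72 = 1. Resulting codeword lengths (in the order the probabilities were given): (3, 2, 4, 2, 2, 4). L_avg = sum(p_i * l_i) = 1/9*3 + 2/9*2 + 1/36*4 + 13/72*2 + 3/8*2 + 1/12*4 = 7/3 = 2.3333

2.3333 bits


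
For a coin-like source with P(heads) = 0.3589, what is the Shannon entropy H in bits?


H = -p*log2(p) - (1-p)*log2(1-p). -0.3589*log2(0.3589) = 0.530578; -0.6411*log2(0.6411) = 0.411188. H = 0.530578 + 0.411188 = 0.9418

0.9418 bits


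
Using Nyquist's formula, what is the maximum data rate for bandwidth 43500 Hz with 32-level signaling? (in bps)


Rate = 2 * B * log2(M) = 2 * 43500 * 5.0 = 435000.0

435000.0 bps


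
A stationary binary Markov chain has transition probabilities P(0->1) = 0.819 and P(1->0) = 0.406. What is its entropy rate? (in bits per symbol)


Stationary distribution: pi_0 = p10/(p01+p10) = 0.3314, pi_1 = 0.6686. Entropy rate H' = pi_0*H(p01) + pi_1*H(p10) = 0.3314*0.6823 + 0.6686*0.9744 = 0.8775

0.8775 bits/symbol


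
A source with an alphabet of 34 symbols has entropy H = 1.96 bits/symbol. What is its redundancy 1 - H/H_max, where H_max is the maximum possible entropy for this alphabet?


H_max = log2(K) = log2(34) = 5.0875 bits/symbol. Redundancy = 1 - H/H_max = 1 - 1.96/5.0875 = 1 - 0.3853 = 0.6147

0.6147


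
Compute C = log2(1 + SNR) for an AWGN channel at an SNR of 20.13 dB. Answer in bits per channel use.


SNR_linear = 10^(20.13/10) = 103.0386; C = log2(1 + SNR_linear) = log2(1 + 103.0386) = 6.701

6.701 bits/channel use


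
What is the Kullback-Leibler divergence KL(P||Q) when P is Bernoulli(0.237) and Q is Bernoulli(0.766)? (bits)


KL = p*log2(p/q) + (1-p)*log2((1-p)/(1-q)) = 0.237*log2(0.237/0.766) + 0.763*log2(0.763/0.234) = 0.8999

0.8999 bits


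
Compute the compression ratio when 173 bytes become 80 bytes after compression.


Ratio = original / compressed = 173 / 80 = 2.1625

2.1625


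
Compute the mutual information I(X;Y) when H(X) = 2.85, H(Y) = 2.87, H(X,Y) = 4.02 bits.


I(X;Y) = H(X) + H(Y) - H(X,Y) = 2.85 + 2.87 - 4.02 = 1.7

1.7 bits


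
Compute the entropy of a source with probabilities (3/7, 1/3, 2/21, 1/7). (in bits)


H = -sum(p_i * log2(p_i)). Terms: -(3/7)*log2(3/7) = 0.523882; -(1/3)*log2(1/3) = 0.528321; -(2/21)*log2(2/21) = 0.323078; -(1/7)*log2(1/7) = 0.401051. H = 0.523882 + 0.528321 + 0.323078 + 0.401051 = 1.7763

1.7763 bits


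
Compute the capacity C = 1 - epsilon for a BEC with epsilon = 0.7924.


C = 1 - epsilon = 1 - 0.7924 = 0.2076

0.2076 bits


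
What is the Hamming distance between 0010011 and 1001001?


Count differing positions: ^ . ^ ^ . ^ . = 4 differences

4


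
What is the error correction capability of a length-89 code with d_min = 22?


Correction capability = floor((d-1)/2) = floor((22-1)/2) = 10

10 errors


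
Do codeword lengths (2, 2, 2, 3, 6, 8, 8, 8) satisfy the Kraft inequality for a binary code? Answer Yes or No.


Kraft sum = sum(2^(-l_i)) = 0.9023, need <= 1. Result: satisfied (a binary prefix-free code with these lengths exists)

Yes


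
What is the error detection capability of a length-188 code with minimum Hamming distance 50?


Detection capability = d_min - 1 = 50 - 1 = 49

49 errors


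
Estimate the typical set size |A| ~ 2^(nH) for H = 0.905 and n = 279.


log2|A_typical| = nH = 279 * 0.905 = 252.495, so |A_typical| ~ 2^252.495 = 1.020e+76

1.020e+76


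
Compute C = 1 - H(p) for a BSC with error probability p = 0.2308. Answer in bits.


H(p) = -p*log2(p) - (1-p)*log2(1-p) = -0.2308*log2(0.2308) - 0.7692*log2(0.7692) = 0.488208 + 0.291196 = 0.7794. C = 1 - H(p) = 1 - 0.7794 = 0.2206

0.2206 bits


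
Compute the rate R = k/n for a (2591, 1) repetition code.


Rate = k/n = 1/2591

1/2591


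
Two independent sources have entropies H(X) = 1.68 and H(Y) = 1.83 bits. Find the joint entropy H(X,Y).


For independent variables, H(X,Y) = H(X) + H(Y) = 1.68 + 1.83 = 3.51

3.51 bits


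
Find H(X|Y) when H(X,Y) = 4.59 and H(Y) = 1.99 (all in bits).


H(X|Y) = H(X,Y) - H(Y) = 4.59 - 1.99 = 2.6

2.6 bits


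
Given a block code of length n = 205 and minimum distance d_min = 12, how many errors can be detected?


Detection capability = d_min - 1 = 12 - 1 = 11

11 errors


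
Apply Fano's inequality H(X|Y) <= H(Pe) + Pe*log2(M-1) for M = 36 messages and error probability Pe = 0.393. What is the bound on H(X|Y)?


H(Pe) = -Pe*log2(Pe) - (1-Pe)*log2(1-Pe) = -0.393*log2(0.393) - 0.607*log2(0.607) = 0.529528 + 0.437181 = 0.9667. Pe*log2(M-1) = 0.393*log2(35) = 2.015808. Bound = H(Pe) + Pe*log2(M-1) = 0.529528 + 0.437181 + 2.015808 = 2.9825

2.9825 bits


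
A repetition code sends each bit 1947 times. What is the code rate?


Rate = k/n = 1/1947

1/1947


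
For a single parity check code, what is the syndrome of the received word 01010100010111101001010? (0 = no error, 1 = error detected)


Syndrome = XOR of all bits = 0 XOR 1 XOR 0 XOR 1 XOR 0 XOR 1 XOR 0 XOR 0 XOR 0 XOR 1 XOR 0 XOR 1 XOR 1 XOR 1 XOR 1 XOR 0 XOR 1 XOR 0 XOR 0 XOR 1 XOR 0 XOR 1 XOR 0 = 1

1


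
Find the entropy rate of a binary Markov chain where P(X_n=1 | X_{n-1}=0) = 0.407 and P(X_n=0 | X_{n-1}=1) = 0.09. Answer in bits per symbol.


Stationary distribution: pi_0 = p10/(p01+p10) = 0.1811, pi_1 = 0.8189. Entropy rate H' = pi_0*H(p01) + pi_1*H(p10) = 0.1811*0.9749 + 0.8189*0.4365 = 0.534

0.534 bits/symbol


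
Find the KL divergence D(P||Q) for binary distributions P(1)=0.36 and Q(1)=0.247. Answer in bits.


KL = p*log2(p/q) + (1-p)*log2((1-p)/(1-q)) = 0.36*log2(0.36/0.247) + 0.64*log2(0.64/0.753) = 0.0455

0.0455 bits


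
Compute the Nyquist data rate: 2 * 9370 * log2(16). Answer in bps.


Rate = 2 * B * log2(M) = 2 * 9370 * 4.0 = 74960.0

74960.0 bps


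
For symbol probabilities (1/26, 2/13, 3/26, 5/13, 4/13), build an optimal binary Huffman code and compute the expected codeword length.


Huffman construction (repeatedly merge the two least-probable nodes; each merge adds 1 bit to every symbol beneath it): 1/26 + 3/26 = 2/13; 2/13 + 2/13 = 4/13; 4/13 + 4/13 = 8/13; 5/13 + 8/13 = 1. Resulting codeword lengths (in the order the probabilities were given): (4, 3, 4, 1, 2). L_avg = sum(p_i * l_i) = 1/26*4 + 2/13*3 + 3/26*4 + 5/13*1 + 4/13*2 = 27/13 = 2.0769

2.0769 bits


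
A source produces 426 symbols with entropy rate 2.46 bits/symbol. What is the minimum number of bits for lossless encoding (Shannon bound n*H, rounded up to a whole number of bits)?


Minimum bits >= n * H = 426 * 2.46 = 1047.96, rounded up to a whole number of bits = 1048

1048 bits


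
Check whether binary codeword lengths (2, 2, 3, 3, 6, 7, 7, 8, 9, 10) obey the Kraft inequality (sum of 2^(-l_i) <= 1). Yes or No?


Kraft sum = sum(2^(-l_i)) = 0.7881, need <= 1. Result: satisfied (a binary prefix-free code with these lengths exists)

Yes


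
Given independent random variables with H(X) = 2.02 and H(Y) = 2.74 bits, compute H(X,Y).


For independent variables, H(X,Y) = H(X) + H(Y) = 2.02 + 2.74 = 4.76

4.76 bits


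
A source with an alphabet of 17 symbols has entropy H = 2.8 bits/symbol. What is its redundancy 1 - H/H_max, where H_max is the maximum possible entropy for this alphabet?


H_max = log2(K) = log2(17) = 4.0875 bits/symbol. Redundancy = 1 - H/H_max = 1 - 2.8/4.0875 = 1 - 0.685 = 0.315

0.315


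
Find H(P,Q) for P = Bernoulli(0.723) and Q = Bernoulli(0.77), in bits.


H(P,Q) = -p*log2(q) - (1-p)*log2(1-q). -0.723*log2(0.77) = 0.272621; -0.277*log2(0.23) = 0.587322. H(P,Q) = 0.272621 + 0.587322 = 0.8599

0.8599 bits


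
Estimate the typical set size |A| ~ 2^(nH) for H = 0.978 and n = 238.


log2|A_typical| = nH = 238 * 0.978 = 232.764, so |A_typical| ~ 2^232.764 = 1.172e+70

1.172e+70


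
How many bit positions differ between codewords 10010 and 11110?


Count differing positions: . ^ ^ . . = 2 differences

2


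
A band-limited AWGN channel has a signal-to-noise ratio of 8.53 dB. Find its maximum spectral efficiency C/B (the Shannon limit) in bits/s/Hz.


SNR_linear = 10^(8.53/10) = 7.1285; C/B = log2(1 + SNR_linear) = log2(1 + 7.1285) = 3.023

3.023 bits/s/Hz


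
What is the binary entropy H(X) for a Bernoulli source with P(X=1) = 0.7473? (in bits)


H = -p*log2(p) - (1-p)*log2(1-p). -0.7473*log2(0.7473) = 0.314046; -0.2527*log2(0.2527) = 0.501484. H = 0.314046 + 0.501484 = 0.8155

0.8155 bits


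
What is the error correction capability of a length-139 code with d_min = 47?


Correction capability = floor((d-1)/2) = floor((47-1)/2) = 23

23 errors


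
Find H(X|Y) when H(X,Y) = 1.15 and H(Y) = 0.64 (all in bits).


H(X|Y) = H(X,Y) - H(Y) = 1.15 - 0.64 = 0.51

0.51 bits


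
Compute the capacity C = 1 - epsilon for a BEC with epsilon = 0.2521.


C = 1 - epsilon = 1 - 0.2521 = 0.7479

0.7479 bits


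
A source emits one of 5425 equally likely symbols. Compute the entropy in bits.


H = log2(n) = log2(5425) = 12.4054

12.4054 bits


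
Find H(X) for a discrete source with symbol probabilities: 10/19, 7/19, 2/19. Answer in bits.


H = -sum(p_i * log2(p_i)). Terms: -(10/19)*log2(10/19) = 0.487368; -(7/19)*log2(7/19) = 0.530737; -(2/19)*log2(2/19) = 0.341887. H = 0.487368 + 0.530737 + 0.341887 = 1.36

1.36 bits


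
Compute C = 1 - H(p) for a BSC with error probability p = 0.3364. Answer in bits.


H(p) = -p*log2(p) - (1-p)*log2(1-p) = -0.3364*log2(0.3364) - 0.6636*log2(0.6636) = 0.528737 + 0.392595 = 0.9213. C = 1 - H(p) = 1 - 0.9213 = 0.0787

0.0787 bits


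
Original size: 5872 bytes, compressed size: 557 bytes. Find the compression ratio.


Ratio = original / compressed = 5872 / 557 = 10.5422

10.5422


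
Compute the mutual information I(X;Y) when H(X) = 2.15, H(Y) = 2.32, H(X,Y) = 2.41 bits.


I(X;Y) = H(X) + H(Y) - H(X,Y) = 2.15 + 2.32 - 2.41 = 2.06

2.06 bits


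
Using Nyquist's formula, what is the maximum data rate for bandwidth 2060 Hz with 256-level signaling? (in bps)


Rate = 2 * B * log2(M) = 2 * 2060 * 8.0 = 32960.0

32960.0 bps


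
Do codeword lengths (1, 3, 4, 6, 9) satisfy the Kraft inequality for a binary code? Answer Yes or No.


Kraft sum = sum(2^(-l_i)) = 0.7051, need <= 1. Result: satisfied (a binary prefix-free code with these lengths exists)

Yes


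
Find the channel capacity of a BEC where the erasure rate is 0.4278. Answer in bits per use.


C = 1 - epsilon = 1 - 0.4278 = 0.5722

0.5722 bits


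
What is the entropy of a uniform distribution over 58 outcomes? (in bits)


H = log2(n) = log2(58) = 5.858

5.858 bits


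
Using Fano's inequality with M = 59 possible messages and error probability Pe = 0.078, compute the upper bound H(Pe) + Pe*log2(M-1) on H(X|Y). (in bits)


H(Pe) = -Pe*log2(Pe) - (1-Pe)*log2(1-Pe) = -0.078*log2(0.078) - 0.922*log2(0.922) = 0.287070 + 0.108023 = 0.3951. Pe*log2(M-1) = 0.078*log2(58) = 0.456923. Bound = H(Pe) + Pe*log2(M-1) = 0.287070 + 0.108023 + 0.456923 = 0.852

0.852 bits


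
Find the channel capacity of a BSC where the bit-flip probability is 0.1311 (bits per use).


H(p) = -p*log2(p) - (1-p)*log2(1-p) = -0.1311*log2(0.1311) - 0.8689*log2(0.8689) = 0.384288 + 0.176159 = 0.5604. C = 1 - H(p) = 1 - 0.5604 = 0.4396

0.4396 bits


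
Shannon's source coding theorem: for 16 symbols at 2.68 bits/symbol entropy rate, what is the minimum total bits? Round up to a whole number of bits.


Minimum bits >= n * H = 16 * 2.68 = 42.88, rounded up to a whole number of bits = 43

43 bits


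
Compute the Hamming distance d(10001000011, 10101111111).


Count differing positions: . . ^ . . ^ ^ ^ ^ . . = 5 differences

5


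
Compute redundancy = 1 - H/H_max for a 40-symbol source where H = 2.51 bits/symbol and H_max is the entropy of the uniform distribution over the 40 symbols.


H_max = log2(K) = log2(40) = 5.3219 bits/symbol. Redundancy = 1 - H/H_max = 1 - 2.51/5.3219 = 1 - 0.4716 = 0.5284

0.5284


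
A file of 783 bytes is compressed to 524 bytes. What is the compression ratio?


Ratio = original / compressed = 783 / 524 = 1.4943

1.4943


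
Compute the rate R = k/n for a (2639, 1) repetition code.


Rate = k/n = 1/2639

1/2639


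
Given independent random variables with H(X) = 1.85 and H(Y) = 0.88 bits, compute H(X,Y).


For independent variables, H(X,Y) = H(X) + H(Y) = 1.85 + 0.88 = 2.73

2.73 bits


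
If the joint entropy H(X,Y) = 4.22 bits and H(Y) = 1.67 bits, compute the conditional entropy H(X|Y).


H(X|Y) = H(X,Y) - H(Y) = 4.22 - 1.67 = 2.55

2.55 bits


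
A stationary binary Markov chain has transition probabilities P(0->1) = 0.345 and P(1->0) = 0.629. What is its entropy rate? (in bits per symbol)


Stationary distribution: pi_0 = p10/(p01+p10) = 0.6458, pi_1 = 0.3542. Entropy rate H' = pi_0*H(p01) + pi_1*H(p10) = 0.6458*0.9295 + 0.3542*0.9514 = 0.9373

0.9373 bits/symbol


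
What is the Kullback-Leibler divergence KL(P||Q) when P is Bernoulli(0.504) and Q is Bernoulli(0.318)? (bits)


KL = p*log2(p/q) + (1-p)*log2((1-p)/(1-q)) = 0.504*log2(0.504/0.318) + 0.496*log2(0.496/0.682) = 0.107

0.107 bits


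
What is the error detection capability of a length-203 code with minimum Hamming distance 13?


Detection capability = d_min - 1 = 13 - 1 = 12

12 errors


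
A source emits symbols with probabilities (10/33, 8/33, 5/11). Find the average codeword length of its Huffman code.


Huffman construction (repeatedly merge the two least-probable nodes; each merge adds 1 bit to every symbol beneath it): 8/33 + 10/33 = 6/11; 5/11 + 6/11 = 1. Resulting codeword lengths (in the order the probabilities were given): (2, 2, 1). L_avg = sum(p_i * l_i) = 10/33*2 + 8/33*2 + 5/11*1 = 17/11 = 1.5455

1.5455 bits


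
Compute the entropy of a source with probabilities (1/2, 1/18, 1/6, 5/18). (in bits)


H = -sum(p_i * log2(p_i)). Terms: -(1/2)*log2(1/2) = 0.500000; -(1/18)*log2(1/18) = 0.231663; -(1/6)*log2(1/6) = 0.430827; -(5/18)*log2(5/18) = 0.513332. H = 0.500000 + 0.231663 + 0.430827 + 0.513332 = 1.6758

1.6758 bits


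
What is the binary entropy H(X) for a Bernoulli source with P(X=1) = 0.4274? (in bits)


H = -p*log2(p) - (1-p)*log2(1-p). -0.4274*log2(0.4274) = 0.524138; -0.5726*log2(0.5726) = 0.460600. H = 0.524138 + 0.460600 = 0.9847

0.9847 bits


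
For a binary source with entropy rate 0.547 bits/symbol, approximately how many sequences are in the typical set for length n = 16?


log2|A_typical| = nH = 16 * 0.547 = 8.752, so |A_typical| ~ 2^8.752 = 4.311e+02

4.311e+02


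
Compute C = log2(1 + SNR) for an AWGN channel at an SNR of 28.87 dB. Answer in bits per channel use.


SNR_linear = 10^(28.87/10) = 770.9035; C = log2(1 + SNR_linear) = log2(1 + 770.9035) = 9.5923

9.5923 bits/channel use


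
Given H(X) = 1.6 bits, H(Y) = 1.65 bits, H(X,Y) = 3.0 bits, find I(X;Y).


I(X;Y) = H(X) + H(Y) - H(X,Y) = 1.6 + 1.65 - 3.0 = 0.25

0.25 bits


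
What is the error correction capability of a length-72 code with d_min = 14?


Correction capability = floor((d-1)/2) = floor((14-1)/2) = 6

6 errors


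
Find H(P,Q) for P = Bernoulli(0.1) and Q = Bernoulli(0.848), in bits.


H(P,Q) = -p*log2(q) - (1-p)*log2(1-q). -0.1*log2(0.848) = 0.023786; -0.9*log2(0.152) = 2.446071. H(P,Q) = 0.023786 + 2.446071 = 2.4699

2.4699 bits


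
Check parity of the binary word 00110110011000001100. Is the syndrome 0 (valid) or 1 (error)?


Syndrome = XOR of all bits = 0 XOR 0 XOR 1 XOR 1 XOR 0 XOR 1 XOR 1 XOR 0 XOR 0 XOR 1 XOR 1 XOR 0 XOR 0 XOR 0 XOR 0 XOR 0 XOR 1 XOR 1 XOR 0 XOR 0 = 0

0


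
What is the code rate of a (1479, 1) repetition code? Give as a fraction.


Rate = k/n = 1/1479

1/1479


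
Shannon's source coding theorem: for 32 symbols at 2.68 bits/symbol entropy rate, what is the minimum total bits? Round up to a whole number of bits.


Minimum bits >= n * H = 32 * 2.68 = 85.76, rounded up to a whole number of bits = 86

86 bits


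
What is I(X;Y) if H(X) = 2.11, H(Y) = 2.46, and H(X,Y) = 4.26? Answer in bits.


I(X;Y) = H(X) + H(Y) - H(X,Y) = 2.11 + 2.46 - 4.26 = 0.31

0.31 bits


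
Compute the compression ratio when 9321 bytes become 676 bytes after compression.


Ratio = original / compressed = 9321 / 676 = 13.7885

13.7885


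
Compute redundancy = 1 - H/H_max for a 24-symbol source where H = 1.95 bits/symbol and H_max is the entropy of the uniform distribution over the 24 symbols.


H_max = log2(K) = log2(24) = 4.585 bits/symbol. Redundancy = 1 - H/H_max = 1 - 1.95/4.585 = 1 - 0.4253 = 0.5747

0.5747


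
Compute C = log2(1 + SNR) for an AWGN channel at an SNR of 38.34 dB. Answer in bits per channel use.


SNR_linear = 10^(38.34/10) = 6823.3869; C = log2(1 + SNR_linear) = log2(1 + 6823.3869) = 12.7365

12.7365 bits/channel use


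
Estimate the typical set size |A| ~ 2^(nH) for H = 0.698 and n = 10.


log2|A_typical| = nH = 10 * 0.698 = 6.98, so |A_typical| ~ 2^6.98 = 1.262e+02

1.262e+02


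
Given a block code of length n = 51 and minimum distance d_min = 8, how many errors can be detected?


Detection capability = d_min - 1 = 8 - 1 = 7

7 errors


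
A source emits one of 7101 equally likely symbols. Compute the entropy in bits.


H = log2(n) = log2(7101) = 12.7938

12.7938 bits


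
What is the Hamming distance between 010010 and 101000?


Count differing positions: ^ ^ ^ . ^ . = 4 differences

4


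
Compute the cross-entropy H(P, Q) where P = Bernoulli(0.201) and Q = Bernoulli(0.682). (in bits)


H(P,Q) = -p*log2(q) - (1-p)*log2(1-q). -0.201*log2(0.682) = 0.110983; -0.799*log2(0.318) = 1.320668. H(P,Q) = 0.110983 + 1.320668 = 1.4317

1.4317 bits


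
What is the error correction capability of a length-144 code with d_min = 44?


Correction capability = floor((d-1)/2) = floor((44-1)/2) = 21

21 errors


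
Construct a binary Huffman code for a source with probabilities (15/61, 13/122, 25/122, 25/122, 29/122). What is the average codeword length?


Huffman construction (repeatedly merge the two least-probable nodes; each merge adds 1 bit to every symbol beneath it): 13/122 + 25/122 = 19/61; 25/122 + 29/122 = 27/61; 15/61 + 19/61 = 34/61; 27/61 + 34/61 = 1. Resulting codeword lengths (in the order the probabilities were given): (2, 3, 3, 2, 2). L_avg = sum(p_i * l_i) = 15/61*2 + 13/122*3 + 25/122*3 + 25/122*2 + 29/122*2 = 141/61 = 2.3115

2.3115 bits


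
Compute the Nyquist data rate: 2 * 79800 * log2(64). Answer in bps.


Rate = 2 * B * log2(M) = 2 * 79800 * 6.0 = 957600.0

957600.0 bps


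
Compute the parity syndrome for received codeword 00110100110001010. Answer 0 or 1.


Syndrome = XOR of all bits = 0 XOR 0 XOR 1 XOR 1 XOR 0 XOR 1 XOR 0 XOR 0 XOR 1 XOR 1 XOR 0 XOR 0 XOR 0 XOR 1 XOR 0 XOR 1 XOR 0 = 1

1


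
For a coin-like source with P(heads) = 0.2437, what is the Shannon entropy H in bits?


H = -p*log2(p) - (1-p)*log2(1-p). -0.2437*log2(0.2437) = 0.496373; -0.7563*log2(0.7563) = 0.304766. H = 0.496373 + 0.304766 = 0.8011

0.8011 bits


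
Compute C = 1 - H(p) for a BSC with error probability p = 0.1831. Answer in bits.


H(p) = -p*log2(p) - (1-p)*log2(1-p) = -0.1831*log2(0.1831) - 0.8169*log2(0.8169) = 0.448466 + 0.238346 = 0.6868. C = 1 - H(p) = 1 - 0.6868 = 0.3132

0.3132 bits


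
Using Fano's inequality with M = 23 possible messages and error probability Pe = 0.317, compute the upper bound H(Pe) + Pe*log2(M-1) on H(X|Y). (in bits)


H(Pe) = -Pe*log2(Pe) - (1-Pe)*log2(1-Pe) = -0.317*log2(0.317) - 0.683*log2(0.683) = 0.525410 + 0.375679 = 0.9011. Pe*log2(M-1) = 0.317*log2(22) = 1.413640. Bound = H(Pe) + Pe*log2(M-1) = 0.525410 + 0.375679 + 1.413640 = 2.3147

2.3147 bits


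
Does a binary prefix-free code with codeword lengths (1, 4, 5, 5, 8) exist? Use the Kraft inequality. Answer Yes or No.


Kraft sum = sum(2^(-l_i)) = 0.6289, need <= 1. Result: satisfied (a binary prefix-free code with these lengths exists)

Yes


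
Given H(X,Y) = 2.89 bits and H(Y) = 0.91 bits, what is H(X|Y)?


H(X|Y) = H(X,Y) - H(Y) = 2.89 - 0.91 = 1.98

1.98 bits


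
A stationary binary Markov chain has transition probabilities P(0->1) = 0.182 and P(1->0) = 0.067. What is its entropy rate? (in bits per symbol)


Stationary distribution: pi_0 = p10/(p01+p10) = 0.2691, pi_1 = 0.7309. Entropy rate H' = pi_0*H(p01) + pi_1*H(p10) = 0.2691*0.6844 + 0.7309*0.3546 = 0.4434

0.4434 bits/symbol


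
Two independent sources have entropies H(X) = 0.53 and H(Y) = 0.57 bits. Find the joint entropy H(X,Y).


For independent variables, H(X,Y) = H(X) + H(Y) = 0.53 + 0.57 = 1.1

1.1 bits


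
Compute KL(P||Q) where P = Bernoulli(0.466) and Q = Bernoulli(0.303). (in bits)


KL = p*log2(p/q) + (1-p)*log2((1-p)/(1-q)) = 0.466*log2(0.466/0.303) + 0.534*log2(0.534/0.697) = 0.0842

0.0842 bits


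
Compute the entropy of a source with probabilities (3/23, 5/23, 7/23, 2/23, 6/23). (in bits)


H = -sum(p_i * log2(p_i)). Terms: -(3/23)*log2(3/23) = 0.383296; -(5/23)*log2(5/23) = 0.478616; -(7/23)*log2(7/23) = 0.522324; -(2/23)*log2(2/23) = 0.306397; -(6/23)*log2(6/23) = 0.505722. H = 0.383296 + 0.478616 + 0.522324 + 0.306397 + 0.505722 = 2.1964

2.1964 bits


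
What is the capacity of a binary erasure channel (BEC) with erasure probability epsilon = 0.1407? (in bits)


C = 1 - epsilon = 1 - 0.1407 = 0.8593

0.8593 bits


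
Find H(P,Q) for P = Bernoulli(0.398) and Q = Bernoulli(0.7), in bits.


H(P,Q) = -p*log2(q) - (1-p)*log2(1-q). -0.398*log2(0.7) = 0.204800; -0.602*log2(0.3) = 1.045653. H(P,Q) = 0.204800 + 1.045653 = 1.2505

1.2505 bits


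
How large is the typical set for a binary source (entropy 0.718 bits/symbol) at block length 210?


log2|A_typical| = nH = 210 * 0.718 = 150.78, so |A_typical| ~ 2^150.78 = 2.451e+45

2.451e+45


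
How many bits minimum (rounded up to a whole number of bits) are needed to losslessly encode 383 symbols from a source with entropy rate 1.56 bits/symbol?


Minimum bits >= n * H = 383 * 1.56 = 597.48, rounded up to a whole number of bits = 598

598 bits


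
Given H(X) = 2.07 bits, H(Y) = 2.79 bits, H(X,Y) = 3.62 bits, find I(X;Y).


I(X;Y) = H(X) + H(Y) - H(X,Y) = 2.07 + 2.79 - 3.62 = 1.24

1.24 bits


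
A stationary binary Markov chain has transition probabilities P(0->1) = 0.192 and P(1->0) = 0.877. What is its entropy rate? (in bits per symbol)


Stationary distribution: pi_0 = p10/(p01+p10) = 0.8204, pi_1 = 0.1796. Entropy rate H' = pi_0*H(p01) + pi_1*H(p10) = 0.8204*0.7056 + 0.1796*0.5379 = 0.6755

0.6755 bits/symbol


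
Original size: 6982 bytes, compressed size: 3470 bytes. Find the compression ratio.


Ratio = original / compressed = 6982 / 3470 = 2.0121

2.0121


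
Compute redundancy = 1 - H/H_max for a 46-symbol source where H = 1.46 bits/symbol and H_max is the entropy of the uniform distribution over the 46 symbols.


H_max = log2(K) = log2(46) = 5.5236 bits/symbol. Redundancy = 1 - H/H_max = 1 - 1.46/5.5236 = 1 - 0.2643 = 0.7357

0.7357


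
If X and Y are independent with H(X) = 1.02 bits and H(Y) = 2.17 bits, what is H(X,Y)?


For independent variables, H(X,Y) = H(X) + H(Y) = 1.02 + 2.17 = 3.19

3.19 bits


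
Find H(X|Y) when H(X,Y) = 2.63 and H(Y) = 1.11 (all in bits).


H(X|Y) = H(X,Y) - H(Y) = 2.63 - 1.11 = 1.52

1.52 bits


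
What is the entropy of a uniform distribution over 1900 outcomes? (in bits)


H = log2(n) = log2(1900) = 10.8918

10.8918 bits


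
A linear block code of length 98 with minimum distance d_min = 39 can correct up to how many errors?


Correction capability = floor((d-1)/2) = floor((39-1)/2) = 19

19 errors


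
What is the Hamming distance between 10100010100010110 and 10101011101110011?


Count differing positions: . . . . ^ . . ^ . . ^ ^ . . ^ . ^ = 6 differences

6


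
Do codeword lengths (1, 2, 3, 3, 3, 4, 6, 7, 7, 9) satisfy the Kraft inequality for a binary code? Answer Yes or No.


Kraft sum = sum(2^(-l_i)) = 1.2207, need <= 1. Result: violated (a binary prefix-free code with these lengths cannot exist)

No


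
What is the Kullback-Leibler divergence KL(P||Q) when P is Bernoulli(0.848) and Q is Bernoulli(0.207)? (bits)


KL = p*log2(p/q) + (1-p)*log2((1-p)/(1-q)) = 0.848*log2(0.848/0.207) + 0.152*log2(0.152/0.793) = 1.3629

1.3629 bits


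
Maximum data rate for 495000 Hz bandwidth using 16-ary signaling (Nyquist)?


Rate = 2 * B * log2(M) = 2 * 495000 * 4.0 = 3960000.0

3960000.0 bps


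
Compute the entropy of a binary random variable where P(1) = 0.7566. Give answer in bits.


H = -p*log2(p) - (1-p)*log2(1-p). -0.7566*log2(0.7566) = 0.304454; -0.2434*log2(0.2434) = 0.496195. H = 0.304454 + 0.496195 = 0.8006

0.8006 bits


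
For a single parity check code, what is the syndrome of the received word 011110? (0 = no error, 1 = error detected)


Syndrome = XOR of all bits = 0 XOR 1 XOR 1 XOR 1 XOR 1 XOR 0 = 0

0


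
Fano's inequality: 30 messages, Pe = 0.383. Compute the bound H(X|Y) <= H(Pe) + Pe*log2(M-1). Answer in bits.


H(Pe) = -Pe*log2(Pe) - (1-Pe)*log2(1-Pe) = -0.383*log2(0.383) - 0.617*log2(0.617) = 0.530296 + 0.429838 = 0.9601. Pe*log2(M-1) = 0.383*log2(29) = 1.860607. Bound = H(Pe) + Pe*log2(M-1) = 0.530296 + 0.429838 + 1.860607 = 2.8207

2.8207 bits


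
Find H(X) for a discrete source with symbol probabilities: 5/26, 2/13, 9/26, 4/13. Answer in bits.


H = -sum(p_i * log2(p_i)). Terms: -(5/26)*log2(5/26) = 0.457406; -(2/13)*log2(2/13) = 0.415452; -(9/26)*log2(9/26) = 0.529794; -(4/13)*log2(4/13) = 0.523212. H = 0.457406 + 0.415452 + 0.529794 + 0.523212 = 1.9259

1.9259 bits


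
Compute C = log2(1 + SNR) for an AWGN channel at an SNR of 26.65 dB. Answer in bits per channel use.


SNR_linear = 10^(26.65/10) = 462.381; C = log2(1 + SNR_linear) = log2(1 + 462.381) = 8.8561

8.8561 bits/channel use


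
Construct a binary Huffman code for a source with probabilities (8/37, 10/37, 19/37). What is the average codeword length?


Huffman construction (repeatedly merge the two least-probable nodes; each merge adds 1 bit to every symbol beneath it): 8/37 + 10/37 = 18/37; 18/37 + 19/37 = 1. Resulting codeword lengths (in the order the probabilities were given): (2, 2, 1). L_avg = sum(p_i * l_i) = 8/37*2 + 10/37*2 + 19/37*1 = 55/37 = 1.4865

1.4865 bits


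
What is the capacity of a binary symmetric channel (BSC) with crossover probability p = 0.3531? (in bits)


H(p) = -p*log2(p) - (1-p)*log2(1-p) = -0.3531*log2(0.3531) - 0.6469*log2(0.6469) = 0.530304 + 0.406503 = 0.9368. C = 1 - H(p) = 1 - 0.9368 = 0.0632

0.0632 bits


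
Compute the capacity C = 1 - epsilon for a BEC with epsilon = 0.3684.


C = 1 - epsilon = 1 - 0.3684 = 0.6316

0.6316 bits


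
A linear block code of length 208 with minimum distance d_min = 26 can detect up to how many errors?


Detection capability = d_min - 1 = 26 - 1 = 25

25 errors


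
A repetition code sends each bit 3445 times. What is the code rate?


Rate = k/n = 1/3445

1/3445


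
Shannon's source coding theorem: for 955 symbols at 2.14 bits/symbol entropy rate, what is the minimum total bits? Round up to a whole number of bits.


Minimum bits >= n * H = 955 * 2.14 = 2043.7, rounded up to a whole number of bits = 2044

2044 bits


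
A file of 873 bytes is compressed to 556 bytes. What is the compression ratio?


Ratio = original / compressed = 873 / 556 = 1.5701

1.5701


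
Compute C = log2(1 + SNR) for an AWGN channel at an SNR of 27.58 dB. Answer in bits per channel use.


SNR_linear = 10^(27.58/10) = 572.796; C = log2(1 + SNR_linear) = log2(1 + 572.796) = 9.1644

9.1644 bits/channel use


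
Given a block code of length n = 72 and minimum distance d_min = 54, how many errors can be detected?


Detection capability = d_min - 1 = 54 - 1 = 53

53 errors


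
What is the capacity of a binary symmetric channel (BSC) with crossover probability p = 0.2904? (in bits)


H(p) = -p*log2(p) - (1-p)*log2(1-p) = -0.2904*log2(0.2904) - 0.7096*log2(0.7096) = 0.518041 + 0.351197 = 0.8692. C = 1 - H(p) = 1 - 0.8692 = 0.1308

0.1308 bits


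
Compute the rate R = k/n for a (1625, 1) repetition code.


Rate = k/n = 1/1625

1/1625


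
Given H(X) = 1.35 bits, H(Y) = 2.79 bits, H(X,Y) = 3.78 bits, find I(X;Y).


I(X;Y) = H(X) + H(Y) - H(X,Y) = 1.35 + 2.79 - 3.78 = 0.36

0.36 bits


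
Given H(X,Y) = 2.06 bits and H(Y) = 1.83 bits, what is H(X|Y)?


H(X|Y) = H(X,Y) - H(Y) = 2.06 - 1.83 = 0.23

0.23 bits


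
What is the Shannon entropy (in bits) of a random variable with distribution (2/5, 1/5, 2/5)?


H = -sum(p_i * log2(p_i)). Terms: -(2/5)*log2(2/5) = 0.528771; -(1/5)*log2(1/5) = 0.464386; -(2/5)*log2(2/5) = 0.528771. H = 0.528771 + 0.464386 + 0.528771 = 1.5219

1.5219 bits


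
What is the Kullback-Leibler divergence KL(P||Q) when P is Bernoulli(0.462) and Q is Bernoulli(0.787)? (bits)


KL = p*log2(p/q) + (1-p)*log2((1-p)/(1-q)) = 0.462*log2(0.462/0.787) + 0.538*log2(0.538/0.213) = 0.3641

0.3641 bits


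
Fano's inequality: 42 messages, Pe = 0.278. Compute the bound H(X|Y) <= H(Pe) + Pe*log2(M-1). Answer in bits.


H(Pe) = -Pe*log2(Pe) - (1-Pe)*log2(1-Pe) = -0.278*log2(0.278) - 0.722*log2(0.722) = 0.513422 + 0.339289 = 0.8527. Pe*log2(M-1) = 0.278*log2(41) = 1.489399. Bound = H(Pe) + Pe*log2(M-1) = 0.513422 + 0.339289 + 1.489399 = 2.3421

2.3421 bits


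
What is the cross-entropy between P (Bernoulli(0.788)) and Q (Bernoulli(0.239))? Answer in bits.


H(P,Q) = -p*log2(q) - (1-p)*log2(1-q). -0.788*log2(0.239) = 1.627155; -0.212*log2(0.761) = 0.083535. H(P,Q) = 1.627155 + 0.083535 = 1.7107

1.7107 bits


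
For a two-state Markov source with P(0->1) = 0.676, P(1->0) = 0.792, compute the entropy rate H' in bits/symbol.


Stationary distribution: pi_0 = p10/(p01+p10) = 0.5395, pi_1 = 0.4605. Entropy rate H' = pi_0*H(p01) + pi_1*H(p10) = 0.5395*0.9087 + 0.4605*0.7376 = 0.8299

0.8299 bits/symbol


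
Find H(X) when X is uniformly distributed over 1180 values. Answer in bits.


H = log2(n) = log2(1180) = 10.2046

10.2046 bits


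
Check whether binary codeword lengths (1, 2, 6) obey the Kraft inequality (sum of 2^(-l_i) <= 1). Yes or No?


Kraft sum = sum(2^(-l_i)) = 0.7656, need <= 1. Result: satisfied (a binary prefix-free code with these lengths exists)

Yes


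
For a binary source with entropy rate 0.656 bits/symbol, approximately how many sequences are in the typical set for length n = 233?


log2|A_typical| = nH = 233 * 0.656 = 152.848, so |A_typical| ~ 2^152.848 = 1.028e+46

1.028e+46


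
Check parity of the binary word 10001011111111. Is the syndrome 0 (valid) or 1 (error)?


Syndrome = XOR of all bits = 1 XOR 0 XOR 0 XOR 0 XOR 1 XOR 0 XOR 1 XOR 1 XOR 1 XOR 1 XOR 1 XOR 1 XOR 1 XOR 1 = 0

0


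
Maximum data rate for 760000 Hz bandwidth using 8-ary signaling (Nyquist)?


Rate = 2 * B * log2(M) = 2 * 760000 * 3.0 = 4560000.0

4560000.0 bps
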